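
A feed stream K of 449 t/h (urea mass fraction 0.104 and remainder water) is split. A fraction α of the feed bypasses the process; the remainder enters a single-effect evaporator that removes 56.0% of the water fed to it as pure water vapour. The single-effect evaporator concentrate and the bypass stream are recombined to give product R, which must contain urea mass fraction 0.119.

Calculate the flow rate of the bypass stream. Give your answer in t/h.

336.2 t/h

All 449×0.104 = 46.696 t/h of urea reaches R, so R = 46.696/0.119 = 392.4 t/h and vapour = 56.597 t/h.
The evaporator receives (1−α)·449 of feed at 0.896 water and removes 0.560 of that water:
0.560×0.896×(1−α)×449 = 56.597
(1−α) = 56.597/225.29 = 0.2512;  α = 0.7488.
Bypass flow = 0.7488×449 = 336.2 t/h.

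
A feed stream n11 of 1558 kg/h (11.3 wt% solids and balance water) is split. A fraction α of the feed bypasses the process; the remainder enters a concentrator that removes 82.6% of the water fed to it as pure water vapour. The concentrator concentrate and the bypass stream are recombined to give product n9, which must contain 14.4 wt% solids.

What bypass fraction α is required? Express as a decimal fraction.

All 1558×0.113 = 176.05 kg/h of solids reaches n9, so n9 = 176.05/0.144 = 1222.6 kg/h and vapour = 335.4 kg/h.
The evaporator receives (1−α)·1558 of feed at 0.887 water and removes 0.826 of that water:
0.826×0.887×(1−α)×1558 = 335.4
(1−α) = 335.4/1141.5 = 0.2938;  α = 0.7062.

0.706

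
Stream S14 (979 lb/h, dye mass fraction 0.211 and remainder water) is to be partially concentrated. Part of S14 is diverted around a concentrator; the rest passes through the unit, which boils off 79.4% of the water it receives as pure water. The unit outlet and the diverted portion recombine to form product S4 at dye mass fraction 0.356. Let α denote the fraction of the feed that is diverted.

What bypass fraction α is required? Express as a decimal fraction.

0.350

All 979×0.211 = 206.57 lb/h of dye reaches S4, so S4 = 206.57/0.356 = 580.25 lb/h and vapour = 398.75 lb/h.
The evaporator receives (1−α)·979 of feed at 0.789 water and removes 0.794 of that water:
0.794×0.789×(1−α)×979 = 398.75
(1−α) = 398.75/613.31 = 0.6502;  α = 0.3498.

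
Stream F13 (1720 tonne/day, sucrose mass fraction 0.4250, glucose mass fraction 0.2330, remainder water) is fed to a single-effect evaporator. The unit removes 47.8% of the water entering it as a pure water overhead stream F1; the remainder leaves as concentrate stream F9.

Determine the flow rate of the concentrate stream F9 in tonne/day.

water entering = 1720×0.342 = 588.24 tonne/day; overhead removed = 0.478×588.24 = 281.18 tonne/day.
Concentrate = 1720 − 281.18 = 1438.8 tonne/day.

1439 tonne/day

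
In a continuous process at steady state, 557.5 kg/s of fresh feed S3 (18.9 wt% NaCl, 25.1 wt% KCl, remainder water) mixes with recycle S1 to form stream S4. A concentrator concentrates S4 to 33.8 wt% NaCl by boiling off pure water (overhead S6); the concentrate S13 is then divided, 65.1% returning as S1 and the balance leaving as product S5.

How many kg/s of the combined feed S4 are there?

1139 kg/s

Overall NaCl balance (none leaves overhead): NaCl in fresh feed = NaCl in product, i.e. 557.5×0.189 = (1−0.651)·S13·0.338.
S13 = 105.37/(0.338×0.349) = 893.23 kg/s.
Recycle S1 = 0.651×893.23 = 581.49 kg/s.
Combined feed S4 = 557.5 + 581.49 = 1139 kg/s.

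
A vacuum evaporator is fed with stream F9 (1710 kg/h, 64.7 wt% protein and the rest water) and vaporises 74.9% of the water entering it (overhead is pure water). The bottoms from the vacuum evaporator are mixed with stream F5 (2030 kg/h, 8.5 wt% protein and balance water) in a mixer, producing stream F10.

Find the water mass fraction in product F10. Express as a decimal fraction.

0.611

Vapour removed = 0.749×0.353×1710 = 452.12 kg/h; concentrate = 1257.9 kg/h.
water reaching the mixer = 151.51 (from concentrate) + 2030×0.915 = 2009 kg/h.
Product flow = 1257.9 + 2030 = 3287.9 kg/h; water fraction = 0.611.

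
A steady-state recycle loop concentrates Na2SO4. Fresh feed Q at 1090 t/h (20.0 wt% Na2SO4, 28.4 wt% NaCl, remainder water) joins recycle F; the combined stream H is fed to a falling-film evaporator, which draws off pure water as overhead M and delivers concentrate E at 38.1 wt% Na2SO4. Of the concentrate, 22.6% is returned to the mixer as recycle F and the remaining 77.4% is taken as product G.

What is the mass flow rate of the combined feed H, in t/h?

1257 t/h

Overall Na2SO4 balance (none leaves overhead): Na2SO4 in fresh feed = Na2SO4 in product, i.e. 1090×0.200 = (1−0.226)·E·0.381.
E = 218/(0.381×0.774) = 739.25 t/h.
Recycle F = 0.226×739.25 = 167.07 t/h.
Combined feed H = 1090 + 167.07 = 1257.1 t/h.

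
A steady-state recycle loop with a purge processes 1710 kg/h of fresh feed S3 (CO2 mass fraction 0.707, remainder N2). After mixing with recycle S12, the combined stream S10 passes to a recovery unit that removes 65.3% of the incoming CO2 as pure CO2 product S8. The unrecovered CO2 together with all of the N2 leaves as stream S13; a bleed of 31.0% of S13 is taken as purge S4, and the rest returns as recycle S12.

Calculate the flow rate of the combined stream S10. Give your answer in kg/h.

N2 enters only via S3 and leaves only via the purge: 1710×0.293 = 0.310×(N2 in S13), and the recovery unit passes all N2, so N2 in S10 = N2 in S13 = 1616.2 kg/h.
CO2 in S10: m_A = 1710×0.707 + (1−0.310)·(1−0.653)·m_A, so m_A = 1209/0.7606 = 1589.6 kg/h.
S10 = 1589.6 + 1616.2 = 3205.8 kg/h.

3206 kg/h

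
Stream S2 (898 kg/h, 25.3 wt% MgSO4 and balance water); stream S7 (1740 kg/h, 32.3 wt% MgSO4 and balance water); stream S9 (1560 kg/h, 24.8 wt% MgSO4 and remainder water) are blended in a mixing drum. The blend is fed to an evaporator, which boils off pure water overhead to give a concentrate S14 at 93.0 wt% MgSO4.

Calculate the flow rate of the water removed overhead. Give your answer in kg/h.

2933 kg/h

MgSO4 entering = 898×0.253 + 1740×0.323 + 1560×0.248 = 1176.1 kg/h.
All MgSO4 reports to S14, so S14 = 1176.1/0.930 = 1264.6 kg/h.
Total feed = 4198 kg/h; overhead = 4198 − 1264.6 = 2933.4 kg/h.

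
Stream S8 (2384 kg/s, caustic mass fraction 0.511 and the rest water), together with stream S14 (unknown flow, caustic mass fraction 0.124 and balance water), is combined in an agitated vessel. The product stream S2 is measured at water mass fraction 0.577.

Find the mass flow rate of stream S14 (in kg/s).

Let S14 be the unknown flow. Total out = 2384 + S14.
water balance: 1165.8 + 0.876·S14 = 0.577·(2384 + S14)
(0.876 − 0.577)·S14 = 0.577×2384 − 1165.8 = 209.79
S14 = 209.79 / 0.299 = 701.65 kg/s

701.6 kg/s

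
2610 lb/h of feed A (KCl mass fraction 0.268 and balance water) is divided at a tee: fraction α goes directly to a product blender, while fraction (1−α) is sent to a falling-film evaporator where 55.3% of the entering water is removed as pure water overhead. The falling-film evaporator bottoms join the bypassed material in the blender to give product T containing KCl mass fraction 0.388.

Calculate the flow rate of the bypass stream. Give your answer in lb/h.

615.9 lb/h

All 2610×0.268 = 699.48 lb/h of KCl reaches T, so T = 699.48/0.388 = 1802.8 lb/h and vapour = 807.22 lb/h.
The evaporator receives (1−α)·2610 of feed at 0.732 water and removes 0.553 of that water:
0.553×0.732×(1−α)×2610 = 807.22
(1−α) = 807.22/1056.5 = 0.7640;  α = 0.2360.
Bypass flow = 0.2360×2610 = 615.87 lb/h.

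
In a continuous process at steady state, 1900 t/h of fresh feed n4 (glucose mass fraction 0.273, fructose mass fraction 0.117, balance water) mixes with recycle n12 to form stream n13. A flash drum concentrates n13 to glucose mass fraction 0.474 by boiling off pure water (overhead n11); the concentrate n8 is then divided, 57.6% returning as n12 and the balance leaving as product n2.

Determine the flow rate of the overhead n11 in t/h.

Overall glucose balance (none leaves overhead): glucose in fresh feed = glucose in product, i.e. 1900×0.273 = (1−0.576)·n8·0.474.
n8 = 518.7/(0.474×0.424) = 2580.9 t/h.
Recycle n12 = 0.576×2580.9 = 1486.6 t/h.
Combined feed n13 = 1900 + 1486.6 = 3386.6 t/h.
Overhead n11 = n13 − n8 = 3386.6 − 2580.9 = 805.7 t/h.

805.7 t/h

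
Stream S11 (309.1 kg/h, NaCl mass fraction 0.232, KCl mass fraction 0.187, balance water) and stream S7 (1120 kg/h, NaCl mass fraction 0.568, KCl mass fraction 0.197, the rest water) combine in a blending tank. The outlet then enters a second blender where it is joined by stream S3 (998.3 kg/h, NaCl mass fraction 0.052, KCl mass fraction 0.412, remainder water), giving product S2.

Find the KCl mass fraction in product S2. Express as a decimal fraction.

Overall, product flow = 2427.4 kg/h.
KCl in = 309.1×0.187 + 1120×0.197 + 998.3×0.412 = 689.74 kg/h.
KCl fraction in S2 = 0.284.

0.284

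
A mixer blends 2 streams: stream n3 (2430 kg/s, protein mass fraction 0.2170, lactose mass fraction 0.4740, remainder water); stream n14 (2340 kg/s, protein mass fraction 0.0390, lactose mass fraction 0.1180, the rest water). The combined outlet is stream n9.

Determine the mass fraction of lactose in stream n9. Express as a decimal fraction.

Total flow out = 2430 + 2340 = 4770 kg/s.
lactose in = 2430×0.474 + 2340×0.118 = 1427.9 kg/s.
lactose mass fraction in n9 = 1427.9/4770 = 0.2994.

0.2994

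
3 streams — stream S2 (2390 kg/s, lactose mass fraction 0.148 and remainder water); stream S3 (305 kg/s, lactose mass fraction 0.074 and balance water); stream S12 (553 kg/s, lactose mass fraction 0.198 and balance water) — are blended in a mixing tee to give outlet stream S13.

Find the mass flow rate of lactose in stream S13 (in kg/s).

485.8 kg/s

lactose out = lactose in = 2390×0.148 + 305×0.074 + 553×0.198 = 485.78 kg/s.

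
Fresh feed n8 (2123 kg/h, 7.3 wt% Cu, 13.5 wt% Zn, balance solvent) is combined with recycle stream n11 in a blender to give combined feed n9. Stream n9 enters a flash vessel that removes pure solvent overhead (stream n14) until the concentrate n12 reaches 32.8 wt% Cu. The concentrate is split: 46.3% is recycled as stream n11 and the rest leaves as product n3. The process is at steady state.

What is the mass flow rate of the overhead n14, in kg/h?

1651 kg/h

Overall Cu balance (none leaves overhead): Cu in fresh feed = Cu in product, i.e. 2123×0.073 = (1−0.463)·n12·0.328.
n12 = 154.98/(0.328×0.537) = 879.88 kg/h.
Recycle n11 = 0.463×879.88 = 407.39 kg/h.
Combined feed n9 = 2123 + 407.39 = 2530.4 kg/h.
Overhead n14 = n9 − n12 = 2530.4 − 879.88 = 1650.5 kg/h.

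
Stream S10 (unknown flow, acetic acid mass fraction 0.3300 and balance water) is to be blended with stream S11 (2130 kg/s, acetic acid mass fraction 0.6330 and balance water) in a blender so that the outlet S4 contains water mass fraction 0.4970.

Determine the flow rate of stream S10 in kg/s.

1601 kg/s

Let S10 be the unknown flow. Total out = 2130 + S10.
water balance: 781.71 + 0.670·S10 = 0.497·(2130 + S10)
(0.670 − 0.497)·S10 = 0.497×2130 − 781.71 = 276.9
S10 = 276.9 / 0.173 = 1600.6 kg/s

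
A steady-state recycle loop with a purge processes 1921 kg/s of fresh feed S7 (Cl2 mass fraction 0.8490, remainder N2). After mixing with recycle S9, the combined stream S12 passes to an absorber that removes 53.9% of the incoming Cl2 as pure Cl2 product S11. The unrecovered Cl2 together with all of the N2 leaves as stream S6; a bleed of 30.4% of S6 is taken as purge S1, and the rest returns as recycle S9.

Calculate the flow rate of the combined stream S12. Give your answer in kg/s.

N2 enters only via S7 and leaves only via the purge: 1921×0.151 = 0.304×(N2 in S6), and the absorber passes all N2, so N2 in S12 = N2 in S6 = 954.18 kg/s.
Cl2 in S12: m_A = 1921×0.849 + (1−0.304)·(1−0.539)·m_A, so m_A = 1630.9/0.6791 = 2401.4 kg/s.
S12 = 2401.4 + 954.18 = 3355.6 kg/s.

3356 kg/s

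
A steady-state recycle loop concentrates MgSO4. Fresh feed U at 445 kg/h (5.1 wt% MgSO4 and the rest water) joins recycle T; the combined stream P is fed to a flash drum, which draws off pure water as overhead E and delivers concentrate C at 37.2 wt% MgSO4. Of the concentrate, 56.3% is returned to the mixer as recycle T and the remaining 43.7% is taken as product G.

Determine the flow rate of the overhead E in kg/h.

Overall MgSO4 balance (none leaves overhead): MgSO4 in fresh feed = MgSO4 in product, i.e. 445×0.051 = (1−0.563)·C·0.372.
C = 22.695/(0.372×0.437) = 139.61 kg/h.
Recycle T = 0.563×139.61 = 78.598 kg/h.
Combined feed P = 445 + 78.598 = 523.6 kg/h.
Overhead E = P − C = 523.6 − 139.61 = 383.99 kg/h.

384 kg/h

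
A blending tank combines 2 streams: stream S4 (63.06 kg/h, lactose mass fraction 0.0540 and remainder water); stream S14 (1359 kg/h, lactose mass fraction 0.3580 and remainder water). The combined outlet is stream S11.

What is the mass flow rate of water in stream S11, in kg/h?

water out = water in = 63.06×0.946 + 1359×0.642 = 932.13 kg/h.

932.1 kg/h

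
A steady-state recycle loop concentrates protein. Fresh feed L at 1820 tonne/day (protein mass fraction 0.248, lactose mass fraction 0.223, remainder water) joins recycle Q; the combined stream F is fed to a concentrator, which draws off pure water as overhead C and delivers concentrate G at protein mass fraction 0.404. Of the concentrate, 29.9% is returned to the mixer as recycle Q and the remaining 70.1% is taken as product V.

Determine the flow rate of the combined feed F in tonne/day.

2297 tonne/day

Overall protein balance (none leaves overhead): protein in fresh feed = protein in product, i.e. 1820×0.248 = (1−0.299)·G·0.404.
G = 451.36/(0.404×0.701) = 1593.8 tonne/day.
Recycle Q = 0.299×1593.8 = 476.54 tonne/day.
Combined feed F = 1820 + 476.54 = 2296.5 tonne/day.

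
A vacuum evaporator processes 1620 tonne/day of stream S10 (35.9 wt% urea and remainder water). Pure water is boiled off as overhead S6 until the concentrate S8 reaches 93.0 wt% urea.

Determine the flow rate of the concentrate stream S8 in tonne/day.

urea is conserved: 1620×0.359 = 581.58 tonne/day all reports to the concentrate.
Concentrate = 581.58/(target fraction) = 625.35 tonne/day.

625.4 tonne/day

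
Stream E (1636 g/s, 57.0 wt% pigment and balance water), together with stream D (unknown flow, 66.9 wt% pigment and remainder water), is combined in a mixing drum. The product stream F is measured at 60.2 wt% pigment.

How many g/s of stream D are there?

Let D be the unknown flow. Total out = 1636 + D.
pigment balance: 932.52 + 0.669·D = 0.602·(1636 + D)
(0.669 − 0.602)·D = 0.602×1636 − 932.52 = 52.352
D = 52.352 / 0.067 = 781.37 g/s

781.4 g/s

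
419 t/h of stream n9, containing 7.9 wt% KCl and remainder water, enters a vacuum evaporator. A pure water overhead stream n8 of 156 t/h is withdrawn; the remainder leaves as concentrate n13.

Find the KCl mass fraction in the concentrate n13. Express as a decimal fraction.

KCl is not removed: 419×0.079 = 33.101 t/h of KCl enters n13.
Concentrate = 419 − 156 = 263 t/h.
Mass fraction = 33.101/263 = 0.126.

0.126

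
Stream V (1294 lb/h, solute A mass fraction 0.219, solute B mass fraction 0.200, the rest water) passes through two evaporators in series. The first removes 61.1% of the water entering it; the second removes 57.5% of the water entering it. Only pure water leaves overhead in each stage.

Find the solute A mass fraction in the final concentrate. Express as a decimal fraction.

water in feed = 1294×0.581 = 751.81 lb/h.
After stage 1: water left = (1−0.611)×751.81 = 292.46; stream total = 834.64 lb/h.
After stage 2: water left = (1−0.575)×292.46 = 124.29; final concentrate = 666.48 lb/h.
solute A fraction = 283.39/666.48 = 0.425.

0.425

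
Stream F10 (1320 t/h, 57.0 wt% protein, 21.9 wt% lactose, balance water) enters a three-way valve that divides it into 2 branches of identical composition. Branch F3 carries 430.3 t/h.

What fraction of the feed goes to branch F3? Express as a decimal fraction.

Fraction to F3 = 430.3/1320 = 0.3260.

0.326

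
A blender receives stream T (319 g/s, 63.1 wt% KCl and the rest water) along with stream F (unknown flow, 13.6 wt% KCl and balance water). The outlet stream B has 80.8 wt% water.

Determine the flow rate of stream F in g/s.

Let F be the unknown flow. Total out = 319 + F.
water balance: 117.71 + 0.864·F = 0.808·(319 + F)
(0.864 − 0.808)·F = 0.808×319 − 117.71 = 140.04
F = 140.04 / 0.056 = 2500.7 g/s

2501 g/s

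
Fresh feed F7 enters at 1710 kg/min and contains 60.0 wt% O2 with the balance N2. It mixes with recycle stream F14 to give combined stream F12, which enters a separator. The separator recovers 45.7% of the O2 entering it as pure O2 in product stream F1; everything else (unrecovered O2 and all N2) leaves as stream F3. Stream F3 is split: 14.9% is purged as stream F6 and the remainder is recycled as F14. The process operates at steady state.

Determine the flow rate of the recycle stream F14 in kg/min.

4788 kg/min

N2 enters only via F7 and leaves only via the purge: 1710×0.400 = 0.149×(N2 in F3), and the separator passes all N2, so N2 in F12 = N2 in F3 = 4590.6 kg/min.
O2 in F12: m_A = 1710×0.600 + (1−0.149)·(1−0.457)·m_A, so m_A = 1026/0.5379 = 1907.4 kg/min.
F3 = (1−0.457)×1907.4 + 4590.6 = 5626.3 kg/min.
Recycle F14 = (1−0.149)×5626.3 = 4788 kg/min.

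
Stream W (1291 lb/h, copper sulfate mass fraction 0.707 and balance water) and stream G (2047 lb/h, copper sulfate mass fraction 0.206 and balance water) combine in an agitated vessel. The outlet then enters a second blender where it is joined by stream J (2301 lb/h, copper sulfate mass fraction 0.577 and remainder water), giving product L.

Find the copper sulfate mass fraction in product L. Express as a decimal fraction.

0.472

Overall, product flow = 5639 lb/h.
copper sulfate in = 1291×0.707 + 2047×0.206 + 2301×0.577 = 2662.1 lb/h.
copper sulfate fraction in L = 0.472.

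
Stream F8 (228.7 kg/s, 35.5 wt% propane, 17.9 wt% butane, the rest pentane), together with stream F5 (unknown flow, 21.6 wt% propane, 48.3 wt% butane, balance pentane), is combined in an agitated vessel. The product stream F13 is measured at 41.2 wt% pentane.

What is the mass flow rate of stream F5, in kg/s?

111.3 kg/s

Let F5 be the unknown flow. Total out = 228.7 + F5.
pentane balance: 106.57 + 0.301·F5 = 0.412·(228.7 + F5)
(0.301 − 0.412)·F5 = 0.412×228.7 − 106.57 = -12.35
F5 = -12.35 / -0.111 = 111.26 kg/s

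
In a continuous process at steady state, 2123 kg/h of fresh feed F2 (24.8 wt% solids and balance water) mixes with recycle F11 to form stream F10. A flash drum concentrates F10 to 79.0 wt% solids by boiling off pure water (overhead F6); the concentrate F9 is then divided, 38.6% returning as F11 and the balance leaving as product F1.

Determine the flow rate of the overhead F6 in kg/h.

1457 kg/h

Overall solids balance (none leaves overhead): solids in fresh feed = solids in product, i.e. 2123×0.248 = (1−0.386)·F9·0.790.
F9 = 526.5/(0.790×0.614) = 1085.4 kg/h.
Recycle F11 = 0.386×1085.4 = 418.98 kg/h.
Combined feed F10 = 2123 + 418.98 = 2542 kg/h.
Overhead F6 = F10 − F9 = 2542 − 1085.4 = 1456.5 kg/h.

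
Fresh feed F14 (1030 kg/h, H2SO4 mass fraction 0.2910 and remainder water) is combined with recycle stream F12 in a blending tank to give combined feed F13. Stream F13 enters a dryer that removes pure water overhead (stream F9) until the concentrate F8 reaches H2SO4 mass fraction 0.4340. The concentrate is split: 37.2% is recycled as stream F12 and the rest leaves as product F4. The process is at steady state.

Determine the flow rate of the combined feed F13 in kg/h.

Overall H2SO4 balance (none leaves overhead): H2SO4 in fresh feed = H2SO4 in product, i.e. 1030×0.291 = (1−0.372)·F8·0.434.
F8 = 299.73/(0.434×0.628) = 1099.7 kg/h.
Recycle F12 = 0.372×1099.7 = 409.09 kg/h.
Combined feed F13 = 1030 + 409.09 = 1439.1 kg/h.

1439 kg/h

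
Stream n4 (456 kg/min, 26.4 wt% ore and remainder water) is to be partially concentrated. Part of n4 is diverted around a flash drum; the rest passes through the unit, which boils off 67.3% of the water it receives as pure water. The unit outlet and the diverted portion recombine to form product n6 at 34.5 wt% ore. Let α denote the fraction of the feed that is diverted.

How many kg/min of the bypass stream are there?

239.9 kg/min

All 456×0.264 = 120.38 kg/min of ore reaches n6, so n6 = 120.38/0.345 = 348.94 kg/min and vapour = 107.06 kg/min.
The evaporator receives (1−α)·456 of feed at 0.736 water and removes 0.673 of that water:
0.673×0.736×(1−α)×456 = 107.06
(1−α) = 107.06/225.87 = 0.4740;  α = 0.5260.
Bypass flow = 0.5260×456 = 239.86 kg/min.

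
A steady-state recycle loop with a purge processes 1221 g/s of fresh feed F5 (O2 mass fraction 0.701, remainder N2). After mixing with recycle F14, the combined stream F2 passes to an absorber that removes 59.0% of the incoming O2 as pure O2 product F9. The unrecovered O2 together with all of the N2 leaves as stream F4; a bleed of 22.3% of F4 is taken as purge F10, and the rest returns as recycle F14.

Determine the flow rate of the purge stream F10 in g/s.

479.9 g/s

N2 enters only via F5 and leaves only via the purge: 1221×0.299 = 0.223×(N2 in F4), and the absorber passes all N2, so N2 in F2 = N2 in F4 = 1637.1 g/s.
O2 in F2: m_A = 1221×0.701 + (1−0.223)·(1−0.590)·m_A, so m_A = 855.92/0.6814 = 1256.1 g/s.
F4 = (1−0.590)×1256.1 + 1637.1 = 2152.1 g/s.
Purge F10 = 0.223×2152.1 = 479.92 g/s.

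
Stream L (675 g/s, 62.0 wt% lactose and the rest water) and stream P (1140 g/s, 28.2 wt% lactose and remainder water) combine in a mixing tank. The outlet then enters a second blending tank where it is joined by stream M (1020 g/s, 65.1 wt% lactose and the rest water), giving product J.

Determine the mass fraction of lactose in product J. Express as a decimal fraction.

0.495

Overall, product flow = 2835 g/s.
lactose in = 675×0.620 + 1140×0.282 + 1020×0.651 = 1404 g/s.
lactose fraction in J = 0.495.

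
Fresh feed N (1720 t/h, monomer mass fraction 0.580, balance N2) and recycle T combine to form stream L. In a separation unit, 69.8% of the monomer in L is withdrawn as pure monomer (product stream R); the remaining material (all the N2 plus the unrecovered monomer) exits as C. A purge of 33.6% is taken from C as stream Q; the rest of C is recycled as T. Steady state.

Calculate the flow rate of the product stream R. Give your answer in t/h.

871 t/h

monomer in L: m_A = 1720×0.580 + (1−0.336)·(1−0.698)·m_A, so m_A = 997.6/0.7995 = 1247.8 t/h.
Product R = 0.698×1247.8 = 870.98 t/h.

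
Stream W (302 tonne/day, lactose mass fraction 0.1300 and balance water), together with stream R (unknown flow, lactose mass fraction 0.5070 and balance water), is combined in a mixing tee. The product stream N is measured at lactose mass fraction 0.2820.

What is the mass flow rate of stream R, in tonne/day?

Let R be the unknown flow. Total out = 302 + R.
lactose balance: 39.26 + 0.507·R = 0.282·(302 + R)
(0.507 − 0.282)·R = 0.282×302 − 39.26 = 45.904
R = 45.904 / 0.225 = 204.02 tonne/day

204 tonne/day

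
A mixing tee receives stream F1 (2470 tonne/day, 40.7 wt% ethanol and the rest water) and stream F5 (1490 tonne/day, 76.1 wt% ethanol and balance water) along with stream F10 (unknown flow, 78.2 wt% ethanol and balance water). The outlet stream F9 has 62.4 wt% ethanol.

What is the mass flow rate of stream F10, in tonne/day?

2100 tonne/day

Let F10 be the unknown flow. Total out = 3960 + F10.
ethanol balance: 2139.2 + 0.782·F10 = 0.624·(3960 + F10)
(0.782 − 0.624)·F10 = 0.624×3960 − 2139.2 = 331.86
F10 = 331.86 / 0.158 = 2100.4 tonne/day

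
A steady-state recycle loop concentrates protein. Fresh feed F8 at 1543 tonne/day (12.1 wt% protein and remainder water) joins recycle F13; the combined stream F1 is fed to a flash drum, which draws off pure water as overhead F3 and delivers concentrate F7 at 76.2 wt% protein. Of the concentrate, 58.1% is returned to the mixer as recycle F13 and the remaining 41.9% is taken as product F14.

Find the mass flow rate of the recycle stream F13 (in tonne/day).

339.7 tonne/day

Overall protein balance (none leaves overhead): protein in fresh feed = protein in product, i.e. 1543×0.121 = (1−0.581)·F7·0.762.
F7 = 186.7/(0.762×0.419) = 584.77 tonne/day.
Recycle F13 = 0.581×584.77 = 339.75 tonne/day.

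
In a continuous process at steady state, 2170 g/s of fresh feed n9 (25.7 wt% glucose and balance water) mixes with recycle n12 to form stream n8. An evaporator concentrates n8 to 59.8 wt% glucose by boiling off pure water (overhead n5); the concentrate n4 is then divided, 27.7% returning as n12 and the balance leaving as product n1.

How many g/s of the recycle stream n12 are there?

Overall glucose balance (none leaves overhead): glucose in fresh feed = glucose in product, i.e. 2170×0.257 = (1−0.277)·n4·0.598.
n4 = 557.69/(0.598×0.723) = 1289.9 g/s.
Recycle n12 = 0.277×1289.9 = 357.3 g/s.

357.3 g/s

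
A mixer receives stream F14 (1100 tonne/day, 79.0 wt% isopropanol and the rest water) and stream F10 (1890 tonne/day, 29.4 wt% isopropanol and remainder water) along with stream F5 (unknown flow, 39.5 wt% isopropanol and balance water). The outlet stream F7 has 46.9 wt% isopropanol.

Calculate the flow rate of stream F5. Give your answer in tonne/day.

302 tonne/day

Let F5 be the unknown flow. Total out = 2990 + F5.
isopropanol balance: 1424.7 + 0.395·F5 = 0.469·(2990 + F5)
(0.395 − 0.469)·F5 = 0.469×2990 − 1424.7 = -22.35
F5 = -22.35 / -0.074 = 302.03 tonne/day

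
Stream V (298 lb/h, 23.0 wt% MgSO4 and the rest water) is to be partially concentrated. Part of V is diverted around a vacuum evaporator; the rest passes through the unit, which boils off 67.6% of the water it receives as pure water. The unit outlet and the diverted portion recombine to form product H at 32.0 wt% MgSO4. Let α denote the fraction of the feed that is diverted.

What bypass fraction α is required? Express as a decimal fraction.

0.460

All 298×0.230 = 68.54 lb/h of MgSO4 reaches H, so H = 68.54/0.320 = 214.19 lb/h and vapour = 83.812 lb/h.
The evaporator receives (1−α)·298 of feed at 0.770 water and removes 0.676 of that water:
0.676×0.770×(1−α)×298 = 83.812
(1−α) = 83.812/155.11 = 0.5403;  α = 0.4597.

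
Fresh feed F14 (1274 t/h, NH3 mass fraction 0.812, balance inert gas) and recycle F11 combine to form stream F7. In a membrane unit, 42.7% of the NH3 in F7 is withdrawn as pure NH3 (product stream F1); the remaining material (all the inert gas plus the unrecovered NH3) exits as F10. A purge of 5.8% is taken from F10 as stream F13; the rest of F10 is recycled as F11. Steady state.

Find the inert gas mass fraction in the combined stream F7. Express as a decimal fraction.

inert gas enters only via F14 and leaves only via the purge: 1274×0.188 = 0.058×(inert gas in F10), and the membrane unit passes all inert gas, so inert gas in F7 = inert gas in F10 = 4129.5 t/h.
NH3 in F7: m_A = 1274×0.812 + (1−0.058)·(1−0.427)·m_A, so m_A = 1034.5/0.4602 = 2247.7 t/h.
F7 = 2247.7 + 4129.5 = 6377.3 t/h.
inert gas fraction in F7 = 4129.5/6377.3 = 0.648.

0.648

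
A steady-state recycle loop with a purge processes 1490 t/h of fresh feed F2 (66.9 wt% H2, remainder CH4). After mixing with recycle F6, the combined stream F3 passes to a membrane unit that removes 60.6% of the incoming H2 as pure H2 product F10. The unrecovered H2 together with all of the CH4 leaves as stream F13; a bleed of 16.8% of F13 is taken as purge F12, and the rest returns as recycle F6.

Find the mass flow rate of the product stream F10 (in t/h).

898.7 t/h

H2 in F3: m_A = 1490×0.669 + (1−0.168)·(1−0.606)·m_A, so m_A = 996.81/0.6722 = 1482.9 t/h.
Product F10 = 0.606×1482.9 = 898.65 t/h.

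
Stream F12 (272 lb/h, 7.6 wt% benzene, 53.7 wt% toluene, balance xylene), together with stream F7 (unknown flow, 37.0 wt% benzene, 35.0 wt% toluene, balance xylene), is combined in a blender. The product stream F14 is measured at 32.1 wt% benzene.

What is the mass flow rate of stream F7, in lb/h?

Let F7 be the unknown flow. Total out = 272 + F7.
benzene balance: 20.672 + 0.370·F7 = 0.321·(272 + F7)
(0.370 − 0.321)·F7 = 0.321×272 − 20.672 = 66.64
F7 = 66.64 / 0.049 = 1360 lb/h

1360 lb/h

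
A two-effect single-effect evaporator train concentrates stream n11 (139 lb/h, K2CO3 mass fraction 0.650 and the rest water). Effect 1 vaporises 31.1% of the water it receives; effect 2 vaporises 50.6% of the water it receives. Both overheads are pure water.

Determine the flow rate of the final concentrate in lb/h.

106.9 lb/h

water in feed = 139×0.350 = 48.65 lb/h.
After stage 1: water left = (1−0.311)×48.65 = 33.52; stream total = 123.87 lb/h.
After stage 2: water left = (1−0.506)×33.52 = 16.559; final concentrate = 106.91 lb/h.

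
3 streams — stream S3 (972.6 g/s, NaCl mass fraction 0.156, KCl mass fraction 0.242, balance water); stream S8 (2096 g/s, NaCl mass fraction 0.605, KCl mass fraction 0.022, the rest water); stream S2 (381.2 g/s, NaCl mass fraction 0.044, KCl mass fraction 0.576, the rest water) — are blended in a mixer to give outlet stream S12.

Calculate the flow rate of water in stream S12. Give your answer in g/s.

water out = water in = 972.6×0.602 + 2096×0.373 + 381.2×0.380 = 1512.2 g/s.

1512 g/s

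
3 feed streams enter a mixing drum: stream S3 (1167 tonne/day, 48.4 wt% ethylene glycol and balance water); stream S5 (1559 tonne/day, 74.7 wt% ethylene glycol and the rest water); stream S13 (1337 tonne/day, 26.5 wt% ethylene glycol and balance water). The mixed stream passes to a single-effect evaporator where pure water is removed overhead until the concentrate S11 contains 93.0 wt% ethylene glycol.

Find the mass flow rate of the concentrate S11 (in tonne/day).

2241 tonne/day

ethylene glycol entering = 1167×0.484 + 1559×0.747 + 1337×0.265 = 2083.7 tonne/day.
All ethylene glycol reports to S11, so S11 = 2083.7/0.930 = 2240.5 tonne/day.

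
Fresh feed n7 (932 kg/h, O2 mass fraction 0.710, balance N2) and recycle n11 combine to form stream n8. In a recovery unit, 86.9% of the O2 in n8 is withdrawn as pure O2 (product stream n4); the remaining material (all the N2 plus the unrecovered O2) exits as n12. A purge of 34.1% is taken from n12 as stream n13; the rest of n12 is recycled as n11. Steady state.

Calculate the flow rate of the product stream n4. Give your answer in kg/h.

O2 in n8: m_A = 932×0.710 + (1−0.341)·(1−0.869)·m_A, so m_A = 661.72/0.9137 = 724.24 kg/h.
Product n4 = 0.869×724.24 = 629.37 kg/h.

629.4 kg/h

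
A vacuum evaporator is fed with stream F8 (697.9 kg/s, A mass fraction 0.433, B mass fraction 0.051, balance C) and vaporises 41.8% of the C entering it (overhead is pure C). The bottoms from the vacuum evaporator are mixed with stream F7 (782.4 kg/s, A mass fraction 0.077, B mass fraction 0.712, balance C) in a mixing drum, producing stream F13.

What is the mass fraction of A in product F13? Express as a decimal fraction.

0.273

Vapour removed = 0.418×0.516×697.9 = 150.53 kg/s; concentrate = 547.37 kg/s.
A reaching the mixer = 302.19 (from concentrate) + 782.4×0.077 = 362.44 kg/s.
Product flow = 547.37 + 782.4 = 1329.8 kg/s; A fraction = 0.273.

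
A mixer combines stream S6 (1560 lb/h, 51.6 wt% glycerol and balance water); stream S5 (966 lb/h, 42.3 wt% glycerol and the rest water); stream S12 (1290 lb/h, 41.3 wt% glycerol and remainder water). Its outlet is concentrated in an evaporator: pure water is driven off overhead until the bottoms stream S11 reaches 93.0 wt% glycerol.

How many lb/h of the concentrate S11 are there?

1878 lb/h

glycerol entering = 1560×0.516 + 966×0.423 + 1290×0.413 = 1746.3 lb/h.
All glycerol reports to S11, so S11 = 1746.3/0.930 = 1877.8 lb/h.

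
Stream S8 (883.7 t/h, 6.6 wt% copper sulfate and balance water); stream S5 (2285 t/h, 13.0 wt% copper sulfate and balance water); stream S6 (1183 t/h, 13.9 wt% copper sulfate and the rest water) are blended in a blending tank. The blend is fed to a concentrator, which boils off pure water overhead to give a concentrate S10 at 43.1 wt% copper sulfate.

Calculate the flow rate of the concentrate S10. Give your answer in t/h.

copper sulfate entering = 883.7×0.066 + 2285×0.130 + 1183×0.139 = 519.81 t/h.
All copper sulfate reports to S10, so S10 = 519.81/0.431 = 1206.1 t/h.

1206 t/h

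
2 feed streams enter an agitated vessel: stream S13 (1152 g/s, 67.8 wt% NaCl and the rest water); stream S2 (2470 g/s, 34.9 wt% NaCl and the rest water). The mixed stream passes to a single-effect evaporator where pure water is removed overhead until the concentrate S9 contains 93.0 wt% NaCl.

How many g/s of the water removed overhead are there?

1855 g/s

NaCl entering = 1152×0.678 + 2470×0.349 = 1643.1 g/s.
All NaCl reports to S9, so S9 = 1643.1/0.930 = 1766.8 g/s.
Total feed = 3622 g/s; overhead = 3622 − 1766.8 = 1855.2 g/s.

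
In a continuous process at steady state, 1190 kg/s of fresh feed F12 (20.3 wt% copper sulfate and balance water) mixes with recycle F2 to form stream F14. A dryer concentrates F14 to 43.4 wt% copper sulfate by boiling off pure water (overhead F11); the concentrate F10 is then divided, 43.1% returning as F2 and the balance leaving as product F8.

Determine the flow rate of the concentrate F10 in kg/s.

978.2 kg/s

Overall copper sulfate balance (none leaves overhead): copper sulfate in fresh feed = copper sulfate in product, i.e. 1190×0.203 = (1−0.431)·F10·0.434.
F10 = 241.57/(0.434×0.569) = 978.23 kg/s.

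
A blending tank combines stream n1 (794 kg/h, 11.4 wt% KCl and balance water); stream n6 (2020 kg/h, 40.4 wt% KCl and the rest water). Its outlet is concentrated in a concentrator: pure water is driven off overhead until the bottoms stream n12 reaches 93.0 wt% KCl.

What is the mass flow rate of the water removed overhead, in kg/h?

KCl entering = 794×0.114 + 2020×0.404 = 906.6 kg/h.
All KCl reports to n12, so n12 = 906.6/0.930 = 974.83 kg/h.
Total feed = 2814 kg/h; overhead = 2814 − 974.83 = 1839.2 kg/h.

1839 kg/h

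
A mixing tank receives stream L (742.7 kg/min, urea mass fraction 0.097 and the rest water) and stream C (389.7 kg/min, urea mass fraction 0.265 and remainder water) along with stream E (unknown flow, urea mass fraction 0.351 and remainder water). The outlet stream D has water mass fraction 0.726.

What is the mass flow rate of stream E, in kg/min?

Let E be the unknown flow. Total out = 1132.4 + E.
water balance: 957.09 + 0.649·E = 0.726·(1132.4 + E)
(0.649 − 0.726)·E = 0.726×1132.4 − 957.09 = -134.97
E = -134.97 / -0.077 = 1752.8 kg/min

1753 kg/min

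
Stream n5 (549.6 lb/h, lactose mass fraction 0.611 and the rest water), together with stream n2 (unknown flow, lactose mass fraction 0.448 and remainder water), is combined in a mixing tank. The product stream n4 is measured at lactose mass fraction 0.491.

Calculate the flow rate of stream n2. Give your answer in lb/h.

Let n2 be the unknown flow. Total out = 549.6 + n2.
lactose balance: 335.81 + 0.448·n2 = 0.491·(549.6 + n2)
(0.448 − 0.491)·n2 = 0.491×549.6 − 335.81 = -65.952
n2 = -65.952 / -0.043 = 1533.8 lb/h

1534 lb/h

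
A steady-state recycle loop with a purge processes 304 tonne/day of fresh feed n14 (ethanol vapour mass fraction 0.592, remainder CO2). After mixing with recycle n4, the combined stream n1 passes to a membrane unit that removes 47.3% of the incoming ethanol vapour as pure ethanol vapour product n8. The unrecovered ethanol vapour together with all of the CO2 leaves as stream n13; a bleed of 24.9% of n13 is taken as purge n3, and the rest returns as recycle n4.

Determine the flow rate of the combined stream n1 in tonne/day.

CO2 enters only via n14 and leaves only via the purge: 304×0.408 = 0.249×(CO2 in n13), and the membrane unit passes all CO2, so CO2 in n1 = CO2 in n13 = 498.12 tonne/day.
ethanol vapour in n1: m_A = 304×0.592 + (1−0.249)·(1−0.473)·m_A, so m_A = 179.97/0.6042 = 297.85 tonne/day.
n1 = 297.85 + 498.12 = 795.97 tonne/day.

796 tonne/day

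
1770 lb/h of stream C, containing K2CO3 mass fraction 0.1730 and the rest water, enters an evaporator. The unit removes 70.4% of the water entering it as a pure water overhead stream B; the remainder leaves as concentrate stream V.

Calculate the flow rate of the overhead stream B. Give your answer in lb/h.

1031 lb/h

water entering = 1770×0.827 = 1463.8 lb/h; overhead removed = 0.704×1463.8 = 1030.5 lb/h.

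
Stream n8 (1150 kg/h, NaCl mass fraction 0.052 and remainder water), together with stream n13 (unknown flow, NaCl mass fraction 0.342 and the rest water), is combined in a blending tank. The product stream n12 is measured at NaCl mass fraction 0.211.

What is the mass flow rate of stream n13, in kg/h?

1396 kg/h

Let n13 be the unknown flow. Total out = 1150 + n13.
NaCl balance: 59.8 + 0.342·n13 = 0.211·(1150 + n13)
(0.342 − 0.211)·n13 = 0.211×1150 − 59.8 = 182.85
n13 = 182.85 / 0.131 = 1395.8 kg/h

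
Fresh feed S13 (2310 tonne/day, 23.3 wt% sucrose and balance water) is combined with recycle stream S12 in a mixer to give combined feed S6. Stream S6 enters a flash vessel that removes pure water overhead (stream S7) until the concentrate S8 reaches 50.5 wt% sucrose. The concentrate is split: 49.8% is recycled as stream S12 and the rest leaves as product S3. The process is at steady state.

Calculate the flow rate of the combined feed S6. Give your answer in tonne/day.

Overall sucrose balance (none leaves overhead): sucrose in fresh feed = sucrose in product, i.e. 2310×0.233 = (1−0.498)·S8·0.505.
S8 = 538.23/(0.505×0.502) = 2123.1 tonne/day.
Recycle S12 = 0.498×2123.1 = 1057.3 tonne/day.
Combined feed S6 = 2310 + 1057.3 = 3367.3 tonne/day.

3367 tonne/day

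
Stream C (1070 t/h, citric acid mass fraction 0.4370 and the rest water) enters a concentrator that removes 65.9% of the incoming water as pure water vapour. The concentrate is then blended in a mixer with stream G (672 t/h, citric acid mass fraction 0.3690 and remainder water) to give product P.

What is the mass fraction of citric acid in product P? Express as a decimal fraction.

0.5320

Vapour removed = 0.659×0.563×1070 = 396.99 t/h; concentrate = 673.01 t/h.
citric acid reaching the mixer = 467.59 (from concentrate) + 672×0.369 = 715.56 t/h.
Product flow = 673.01 + 672 = 1345 t/h; citric acid fraction = 0.5320.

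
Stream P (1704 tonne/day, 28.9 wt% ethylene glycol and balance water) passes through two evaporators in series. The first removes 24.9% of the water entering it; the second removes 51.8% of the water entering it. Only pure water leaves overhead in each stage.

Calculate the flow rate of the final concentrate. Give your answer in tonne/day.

water in feed = 1704×0.711 = 1211.5 tonne/day.
After stage 1: water left = (1−0.249)×1211.5 = 909.87; stream total = 1402.3 tonne/day.
After stage 2: water left = (1−0.518)×909.87 = 438.56; final concentrate = 931.01 tonne/day.

931 tonne/day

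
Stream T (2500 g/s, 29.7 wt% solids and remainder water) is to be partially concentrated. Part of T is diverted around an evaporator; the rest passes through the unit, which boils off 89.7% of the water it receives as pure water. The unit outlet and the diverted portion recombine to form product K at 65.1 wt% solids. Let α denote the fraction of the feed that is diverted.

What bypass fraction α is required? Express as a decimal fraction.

0.138

All 2500×0.297 = 742.5 g/s of solids reaches K, so K = 742.5/0.651 = 1140.6 g/s and vapour = 1359.4 g/s.
The evaporator receives (1−α)·2500 of feed at 0.703 water and removes 0.897 of that water:
0.897×0.703×(1−α)×2500 = 1359.4
(1−α) = 1359.4/1576.5 = 0.8623;  α = 0.1377.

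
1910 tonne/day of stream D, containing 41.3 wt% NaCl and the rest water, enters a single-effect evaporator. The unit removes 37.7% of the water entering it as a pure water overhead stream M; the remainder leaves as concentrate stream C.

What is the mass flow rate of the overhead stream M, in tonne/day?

422.7 tonne/day

water entering = 1910×0.587 = 1121.2 tonne/day; overhead removed = 0.377×1121.2 = 422.68 tonne/day.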